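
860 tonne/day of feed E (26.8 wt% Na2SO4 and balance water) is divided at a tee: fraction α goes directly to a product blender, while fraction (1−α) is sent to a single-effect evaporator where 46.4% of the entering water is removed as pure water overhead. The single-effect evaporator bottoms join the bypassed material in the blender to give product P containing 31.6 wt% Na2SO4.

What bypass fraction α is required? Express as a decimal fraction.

0.553

All 860×0.268 = 230.48 tonne/day of Na2SO4 reaches P, so P = 230.48/0.316 = 729.37 tonne/day and vapour = 130.63 tonne/day.
The evaporator receives (1−α)·860 of feed at 0.732 water and removes 0.464 of that water:
0.464×0.732×(1−α)×860 = 130.63
(1−α) = 130.63/292.1 = 0.4472;  α = 0.5528.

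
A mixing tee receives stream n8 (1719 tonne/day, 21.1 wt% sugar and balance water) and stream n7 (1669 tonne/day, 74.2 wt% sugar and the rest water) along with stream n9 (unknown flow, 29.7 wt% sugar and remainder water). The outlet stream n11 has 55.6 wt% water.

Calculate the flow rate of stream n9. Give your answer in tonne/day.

658.7 tonne/day

Let n9 be the unknown flow. Total out = 3388 + n9.
water balance: 1786.9 + 0.703·n9 = 0.556·(3388 + n9)
(0.703 − 0.556)·n9 = 0.556×3388 − 1786.9 = 96.835
n9 = 96.835 / 0.147 = 658.74 tonne/day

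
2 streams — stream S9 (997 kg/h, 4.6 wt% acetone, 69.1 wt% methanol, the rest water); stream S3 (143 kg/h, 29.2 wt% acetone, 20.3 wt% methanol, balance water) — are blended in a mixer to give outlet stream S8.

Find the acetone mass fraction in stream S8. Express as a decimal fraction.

0.077

Total flow out = 997 + 143 = 1140 kg/h.
acetone in = 997×0.046 + 143×0.292 = 87.618 kg/h.
acetone mass fraction in S8 = 87.618/1140 = 0.077.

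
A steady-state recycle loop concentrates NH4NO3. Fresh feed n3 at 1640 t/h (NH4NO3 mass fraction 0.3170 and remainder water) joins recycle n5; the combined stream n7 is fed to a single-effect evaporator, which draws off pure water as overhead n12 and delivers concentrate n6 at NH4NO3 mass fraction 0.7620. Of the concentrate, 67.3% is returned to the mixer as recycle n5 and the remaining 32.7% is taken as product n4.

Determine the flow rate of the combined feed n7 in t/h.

3044 t/h

Overall NH4NO3 balance (none leaves overhead): NH4NO3 in fresh feed = NH4NO3 in product, i.e. 1640×0.317 = (1−0.673)·n6·0.762.
n6 = 519.88/(0.762×0.327) = 2086.4 t/h.
Recycle n5 = 0.673×2086.4 = 1404.2 t/h.
Combined feed n7 = 1640 + 1404.2 = 3044.2 t/h.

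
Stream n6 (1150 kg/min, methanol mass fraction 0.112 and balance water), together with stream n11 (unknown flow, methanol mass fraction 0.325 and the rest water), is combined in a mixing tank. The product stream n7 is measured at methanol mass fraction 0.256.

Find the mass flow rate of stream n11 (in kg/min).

2400 kg/min

Let n11 be the unknown flow. Total out = 1150 + n11.
methanol balance: 128.8 + 0.325·n11 = 0.256·(1150 + n11)
(0.325 − 0.256)·n11 = 0.256×1150 − 128.8 = 165.6
n11 = 165.6 / 0.069 = 2400 kg/min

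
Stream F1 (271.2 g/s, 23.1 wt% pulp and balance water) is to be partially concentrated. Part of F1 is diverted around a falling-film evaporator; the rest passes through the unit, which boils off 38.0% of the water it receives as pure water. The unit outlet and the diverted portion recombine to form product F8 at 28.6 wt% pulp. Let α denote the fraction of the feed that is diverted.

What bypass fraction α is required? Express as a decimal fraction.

0.342

All 271.2×0.231 = 62.647 g/s of pulp reaches F8, so F8 = 62.647/0.286 = 219.05 g/s and vapour = 52.154 g/s.
The evaporator receives (1−α)·271.2 of feed at 0.769 water and removes 0.380 of that water:
0.380×0.769×(1−α)×271.2 = 52.154
(1−α) = 52.154/79.25 = 0.6581;  α = 0.3419.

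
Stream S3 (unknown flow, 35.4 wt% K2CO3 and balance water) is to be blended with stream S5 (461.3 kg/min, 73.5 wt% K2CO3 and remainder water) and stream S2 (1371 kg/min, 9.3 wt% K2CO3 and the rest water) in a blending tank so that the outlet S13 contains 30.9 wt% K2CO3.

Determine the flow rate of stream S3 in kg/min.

Let S3 be the unknown flow. Total out = 1832.3 + S3.
K2CO3 balance: 466.56 + 0.354·S3 = 0.309·(1832.3 + S3)
(0.354 − 0.309)·S3 = 0.309×1832.3 − 466.56 = 99.622
S3 = 99.622 / 0.045 = 2213.8 kg/min

2214 kg/min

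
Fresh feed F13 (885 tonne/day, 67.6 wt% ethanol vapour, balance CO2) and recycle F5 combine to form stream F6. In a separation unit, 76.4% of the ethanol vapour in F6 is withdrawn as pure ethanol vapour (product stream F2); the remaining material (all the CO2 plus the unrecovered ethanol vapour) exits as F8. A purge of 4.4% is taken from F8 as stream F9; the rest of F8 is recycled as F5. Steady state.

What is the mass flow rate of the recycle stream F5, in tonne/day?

CO2 enters only via F13 and leaves only via the purge: 885×0.324 = 0.044×(CO2 in F8), and the separation unit passes all CO2, so CO2 in F6 = CO2 in F8 = 6516.8 tonne/day.
ethanol vapour in F6: m_A = 885×0.676 + (1−0.044)·(1−0.764)·m_A, so m_A = 598.26/0.7744 = 772.56 tonne/day.
F8 = (1−0.764)×772.56 + 6516.8 = 6699.1 tonne/day.
Recycle F5 = (1−0.044)×6699.1 = 6404.4 tonne/day.

6404 tonne/day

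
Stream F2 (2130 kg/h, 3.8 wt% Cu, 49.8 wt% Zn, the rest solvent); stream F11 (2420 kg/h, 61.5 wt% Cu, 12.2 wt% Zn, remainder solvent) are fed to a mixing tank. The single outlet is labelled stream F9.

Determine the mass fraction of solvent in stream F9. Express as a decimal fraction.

0.357

Total flow out = 2130 + 2420 = 4550 kg/h.
solvent in = 2130×0.464 + 2420×0.263 = 1624.8 kg/h.
solvent mass fraction in F9 = 1624.8/4550 = 0.357.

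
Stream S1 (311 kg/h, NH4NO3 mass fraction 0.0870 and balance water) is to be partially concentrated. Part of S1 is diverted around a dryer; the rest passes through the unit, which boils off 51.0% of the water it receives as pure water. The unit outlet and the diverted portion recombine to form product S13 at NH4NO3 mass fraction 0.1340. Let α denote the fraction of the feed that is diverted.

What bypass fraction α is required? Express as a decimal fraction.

All 311×0.087 = 27.057 kg/h of NH4NO3 reaches S13, so S13 = 27.057/0.134 = 201.92 kg/h and vapour = 109.08 kg/h.
The evaporator receives (1−α)·311 of feed at 0.913 water and removes 0.510 of that water:
0.510×0.913×(1−α)×311 = 109.08
(1−α) = 109.08/144.81 = 0.7533;  α = 0.2467.

0.247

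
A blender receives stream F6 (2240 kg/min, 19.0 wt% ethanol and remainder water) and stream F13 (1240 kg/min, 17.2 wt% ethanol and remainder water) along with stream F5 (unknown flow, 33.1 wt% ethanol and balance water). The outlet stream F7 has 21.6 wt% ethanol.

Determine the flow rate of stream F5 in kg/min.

Let F5 be the unknown flow. Total out = 3480 + F5.
ethanol balance: 638.88 + 0.331·F5 = 0.216·(3480 + F5)
(0.331 − 0.216)·F5 = 0.216×3480 − 638.88 = 112.8
F5 = 112.8 / 0.115 = 980.87 kg/min

980.9 kg/min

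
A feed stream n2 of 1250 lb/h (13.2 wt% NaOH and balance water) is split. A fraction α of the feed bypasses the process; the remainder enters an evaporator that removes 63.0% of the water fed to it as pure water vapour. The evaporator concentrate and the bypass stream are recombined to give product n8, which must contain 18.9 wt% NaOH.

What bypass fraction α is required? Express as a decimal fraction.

All 1250×0.132 = 165 lb/h of NaOH reaches n8, so n8 = 165/0.189 = 873.02 lb/h and vapour = 376.98 lb/h.
The evaporator receives (1−α)·1250 of feed at 0.868 water and removes 0.630 of that water:
0.630×0.868×(1−α)×1250 = 376.98
(1−α) = 376.98/683.55 = 0.5515;  α = 0.4485.

0.448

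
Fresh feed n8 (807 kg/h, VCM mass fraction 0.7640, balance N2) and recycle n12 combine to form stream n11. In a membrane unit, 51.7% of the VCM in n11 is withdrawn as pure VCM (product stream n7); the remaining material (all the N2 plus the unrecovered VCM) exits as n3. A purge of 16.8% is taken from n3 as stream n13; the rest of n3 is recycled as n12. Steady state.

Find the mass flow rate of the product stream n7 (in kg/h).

532.9 kg/h

VCM in n11: m_A = 807×0.764 + (1−0.168)·(1−0.517)·m_A, so m_A = 616.55/0.5981 = 1030.8 kg/h.
Product n7 = 0.517×1030.8 = 532.91 kg/h.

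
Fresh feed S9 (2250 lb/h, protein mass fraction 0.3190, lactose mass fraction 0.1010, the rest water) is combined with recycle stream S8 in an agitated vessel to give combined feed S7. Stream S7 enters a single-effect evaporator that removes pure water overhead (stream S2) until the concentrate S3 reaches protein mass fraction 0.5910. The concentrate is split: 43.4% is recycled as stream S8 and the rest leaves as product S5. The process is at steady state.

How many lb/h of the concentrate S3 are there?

Overall protein balance (none leaves overhead): protein in fresh feed = protein in product, i.e. 2250×0.319 = (1−0.434)·S3·0.591.
S3 = 717.75/(0.591×0.566) = 2145.7 lb/h.

2146 lb/h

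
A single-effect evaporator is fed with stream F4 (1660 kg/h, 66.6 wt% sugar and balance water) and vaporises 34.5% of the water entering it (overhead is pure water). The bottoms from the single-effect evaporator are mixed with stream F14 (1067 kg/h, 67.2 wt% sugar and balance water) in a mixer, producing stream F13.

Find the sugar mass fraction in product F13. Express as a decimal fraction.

0.7188

Vapour removed = 0.345×0.334×1660 = 191.28 kg/h; concentrate = 1468.7 kg/h.
sugar reaching the mixer = 1105.6 (from concentrate) + 1067×0.672 = 1822.6 kg/h.
Product flow = 1468.7 + 1067 = 2535.7 kg/h; sugar fraction = 0.7188.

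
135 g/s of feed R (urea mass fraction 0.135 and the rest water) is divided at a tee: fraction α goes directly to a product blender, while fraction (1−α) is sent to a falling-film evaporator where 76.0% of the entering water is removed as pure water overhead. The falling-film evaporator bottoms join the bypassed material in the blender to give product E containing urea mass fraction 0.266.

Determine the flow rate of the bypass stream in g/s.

33.87 g/s

All 135×0.135 = 18.225 g/s of urea reaches E, so E = 18.225/0.266 = 68.515 g/s and vapour = 66.485 g/s.
The evaporator receives (1−α)·135 of feed at 0.865 water and removes 0.760 of that water:
0.760×0.865×(1−α)×135 = 66.485
(1−α) = 66.485/88.749 = 0.7491;  α = 0.2509.
Bypass flow = 0.2509×135 = 33.867 g/s.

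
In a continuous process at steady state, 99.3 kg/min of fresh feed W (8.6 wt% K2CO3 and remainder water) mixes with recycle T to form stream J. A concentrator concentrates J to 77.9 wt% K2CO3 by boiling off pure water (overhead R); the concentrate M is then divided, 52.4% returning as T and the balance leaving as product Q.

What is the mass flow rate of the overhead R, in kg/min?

Overall K2CO3 balance (none leaves overhead): K2CO3 in fresh feed = K2CO3 in product, i.e. 99.3×0.086 = (1−0.524)·M·0.779.
M = 8.5398/(0.779×0.476) = 23.03 kg/min.
Recycle T = 0.524×23.03 = 12.068 kg/min.
Combined feed J = 99.3 + 12.068 = 111.37 kg/min.
Overhead R = J − M = 111.37 − 23.03 = 88.337 kg/min.

88.34 kg/min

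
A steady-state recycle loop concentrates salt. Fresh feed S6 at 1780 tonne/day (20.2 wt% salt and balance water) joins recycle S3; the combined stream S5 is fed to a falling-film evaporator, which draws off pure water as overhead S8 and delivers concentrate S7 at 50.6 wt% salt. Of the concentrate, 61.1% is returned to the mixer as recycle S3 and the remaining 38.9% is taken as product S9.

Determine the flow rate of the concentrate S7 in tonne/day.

1827 tonne/day

Overall salt balance (none leaves overhead): salt in fresh feed = salt in product, i.e. 1780×0.202 = (1−0.611)·S7·0.506.
S7 = 359.56/(0.506×0.389) = 1826.7 tonne/day.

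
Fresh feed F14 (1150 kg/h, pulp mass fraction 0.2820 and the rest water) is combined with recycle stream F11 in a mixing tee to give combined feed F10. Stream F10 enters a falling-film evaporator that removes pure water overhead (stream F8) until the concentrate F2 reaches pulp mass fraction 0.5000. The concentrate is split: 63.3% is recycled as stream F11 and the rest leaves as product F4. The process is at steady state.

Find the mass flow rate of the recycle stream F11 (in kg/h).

1119 kg/h

Overall pulp balance (none leaves overhead): pulp in fresh feed = pulp in product, i.e. 1150×0.282 = (1−0.633)·F2·0.500.
F2 = 324.3/(0.500×0.367) = 1767.3 kg/h.
Recycle F11 = 0.633×1767.3 = 1118.7 kg/h.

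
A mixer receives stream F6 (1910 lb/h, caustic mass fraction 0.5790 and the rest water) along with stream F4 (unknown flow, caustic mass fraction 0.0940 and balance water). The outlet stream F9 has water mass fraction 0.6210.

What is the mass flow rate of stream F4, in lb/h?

Let F4 be the unknown flow. Total out = 1910 + F4.
water balance: 804.11 + 0.906·F4 = 0.621·(1910 + F4)
(0.906 − 0.621)·F4 = 0.621×1910 − 804.11 = 382
F4 = 382 / 0.285 = 1340.4 lb/h

1340 lb/h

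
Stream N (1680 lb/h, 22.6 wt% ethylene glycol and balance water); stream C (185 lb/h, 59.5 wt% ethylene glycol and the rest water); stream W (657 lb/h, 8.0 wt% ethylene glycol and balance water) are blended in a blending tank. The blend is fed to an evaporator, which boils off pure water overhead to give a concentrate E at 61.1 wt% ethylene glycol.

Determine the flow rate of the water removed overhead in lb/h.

1634 lb/h

ethylene glycol entering = 1680×0.226 + 185×0.595 + 657×0.080 = 542.32 lb/h.
All ethylene glycol reports to E, so E = 542.32/0.611 = 887.59 lb/h.
Total feed = 2522 lb/h; overhead = 2522 − 887.59 = 1634.4 lb/h.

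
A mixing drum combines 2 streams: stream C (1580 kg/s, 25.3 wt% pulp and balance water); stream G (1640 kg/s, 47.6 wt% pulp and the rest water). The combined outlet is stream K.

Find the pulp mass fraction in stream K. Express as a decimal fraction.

Total flow out = 1580 + 1640 = 3220 kg/s.
pulp in = 1580×0.253 + 1640×0.476 = 1180.4 kg/s.
pulp mass fraction in K = 1180.4/3220 = 0.367.

0.367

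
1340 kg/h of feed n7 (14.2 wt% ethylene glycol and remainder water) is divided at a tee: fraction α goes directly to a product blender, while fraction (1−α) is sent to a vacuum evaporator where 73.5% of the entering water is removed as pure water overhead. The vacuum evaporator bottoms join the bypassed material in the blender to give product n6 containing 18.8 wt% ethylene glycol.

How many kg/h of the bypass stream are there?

All 1340×0.142 = 190.28 kg/h of ethylene glycol reaches n6, so n6 = 190.28/0.188 = 1012.1 kg/h and vapour = 327.87 kg/h.
The evaporator receives (1−α)·1340 of feed at 0.858 water and removes 0.735 of that water:
0.735×0.858×(1−α)×1340 = 327.87
(1−α) = 327.87/845.04 = 0.3880;  α = 0.6120.
Bypass flow = 0.6120×1340 = 820.09 kg/h.

820.1 kg/h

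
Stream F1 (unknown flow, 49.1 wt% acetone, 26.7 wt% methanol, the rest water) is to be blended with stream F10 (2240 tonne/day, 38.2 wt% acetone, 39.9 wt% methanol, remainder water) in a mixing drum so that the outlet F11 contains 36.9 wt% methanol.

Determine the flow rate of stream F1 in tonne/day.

Let F1 be the unknown flow. Total out = 2240 + F1.
methanol balance: 893.76 + 0.267·F1 = 0.369·(2240 + F1)
(0.267 − 0.369)·F1 = 0.369×2240 − 893.76 = -67.2
F1 = -67.2 / -0.102 = 658.82 tonne/day

658.8 tonne/day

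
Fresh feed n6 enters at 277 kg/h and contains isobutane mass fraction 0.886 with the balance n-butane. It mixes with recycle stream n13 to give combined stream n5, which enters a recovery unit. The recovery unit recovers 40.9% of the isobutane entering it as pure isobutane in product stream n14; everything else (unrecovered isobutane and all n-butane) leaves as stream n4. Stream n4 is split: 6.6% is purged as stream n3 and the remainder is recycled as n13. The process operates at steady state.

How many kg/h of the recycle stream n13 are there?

n-butane enters only via n6 and leaves only via the purge: 277×0.114 = 0.066×(n-butane in n4), and the recovery unit passes all n-butane, so n-butane in n5 = n-butane in n4 = 478.45 kg/h.
isobutane in n5: m_A = 277×0.886 + (1−0.066)·(1−0.409)·m_A, so m_A = 245.42/0.4480 = 547.81 kg/h.
n4 = (1−0.409)×547.81 + 478.45 = 802.21 kg/h.
Recycle n13 = (1−0.066)×802.21 = 749.26 kg/h.

749.3 kg/h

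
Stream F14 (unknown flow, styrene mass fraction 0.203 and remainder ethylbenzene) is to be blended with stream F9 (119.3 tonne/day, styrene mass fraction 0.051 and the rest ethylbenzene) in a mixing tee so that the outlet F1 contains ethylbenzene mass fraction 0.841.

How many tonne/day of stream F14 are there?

Let F14 be the unknown flow. Total out = 119.3 + F14.
ethylbenzene balance: 113.22 + 0.797·F14 = 0.841·(119.3 + F14)
(0.797 − 0.841)·F14 = 0.841×119.3 − 113.22 = -12.884
F14 = -12.884 / -0.044 = 292.83 tonne/day

292.8 tonne/day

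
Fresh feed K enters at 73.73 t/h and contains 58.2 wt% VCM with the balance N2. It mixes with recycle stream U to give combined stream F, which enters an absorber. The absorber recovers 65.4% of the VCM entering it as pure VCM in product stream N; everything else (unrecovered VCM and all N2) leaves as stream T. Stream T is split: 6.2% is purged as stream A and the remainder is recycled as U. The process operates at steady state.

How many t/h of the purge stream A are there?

32.18 t/h

N2 enters only via K and leaves only via the purge: 73.73×0.418 = 0.062×(N2 in T), and the absorber passes all N2, so N2 in F = N2 in T = 497.08 t/h.
VCM in F: m_A = 73.73×0.582 + (1−0.062)·(1−0.654)·m_A, so m_A = 42.911/0.6755 = 63.529 t/h.
T = (1−0.654)×63.529 + 497.08 = 519.06 t/h.
Purge A = 0.062×519.06 = 32.182 t/h.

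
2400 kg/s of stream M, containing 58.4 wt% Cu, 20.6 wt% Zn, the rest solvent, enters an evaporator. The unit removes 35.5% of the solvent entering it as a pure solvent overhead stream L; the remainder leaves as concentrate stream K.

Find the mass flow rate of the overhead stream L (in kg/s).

178.9 kg/s

solvent entering = 2400×0.210 = 504 kg/s; overhead removed = 0.355×504 = 178.92 kg/s.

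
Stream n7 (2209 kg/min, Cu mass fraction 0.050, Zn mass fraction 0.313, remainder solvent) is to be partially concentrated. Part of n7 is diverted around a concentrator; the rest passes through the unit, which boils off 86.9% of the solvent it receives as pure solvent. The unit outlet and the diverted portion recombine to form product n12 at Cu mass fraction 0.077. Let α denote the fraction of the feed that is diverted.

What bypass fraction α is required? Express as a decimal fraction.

0.367

All 2209×0.050 = 110.45 kg/min of Cu reaches n12, so n12 = 110.45/0.077 = 1434.4 kg/min and vapour = 774.58 kg/min.
The evaporator receives (1−α)·2209 of feed at 0.637 solvent and removes 0.869 of that solvent:
0.869×0.637×(1−α)×2209 = 774.58
(1−α) = 774.58/1222.8 = 0.6335;  α = 0.3665.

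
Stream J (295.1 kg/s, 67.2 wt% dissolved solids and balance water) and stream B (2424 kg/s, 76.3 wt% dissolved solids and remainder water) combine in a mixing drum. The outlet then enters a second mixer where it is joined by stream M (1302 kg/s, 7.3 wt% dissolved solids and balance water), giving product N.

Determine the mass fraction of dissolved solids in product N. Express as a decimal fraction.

0.5329

Overall, product flow = 4021.1 kg/s.
dissolved solids in = 295.1×0.672 + 2424×0.763 + 1302×0.073 = 2142.9 kg/s.
dissolved solids fraction in N = 0.5329.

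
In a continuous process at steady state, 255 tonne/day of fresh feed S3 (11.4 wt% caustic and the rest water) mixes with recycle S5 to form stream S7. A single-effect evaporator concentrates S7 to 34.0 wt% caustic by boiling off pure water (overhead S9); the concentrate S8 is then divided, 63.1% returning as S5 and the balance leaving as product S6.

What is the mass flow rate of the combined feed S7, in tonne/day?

Overall caustic balance (none leaves overhead): caustic in fresh feed = caustic in product, i.e. 255×0.114 = (1−0.631)·S8·0.340.
S8 = 29.07/(0.340×0.369) = 231.71 tonne/day.
Recycle S5 = 0.631×231.71 = 146.21 tonne/day.
Combined feed S7 = 255 + 146.21 = 401.21 tonne/day.

401.2 tonne/day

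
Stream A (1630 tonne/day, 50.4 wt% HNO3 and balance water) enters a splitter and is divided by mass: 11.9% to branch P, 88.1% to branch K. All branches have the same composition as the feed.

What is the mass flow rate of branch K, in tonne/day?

Branch K flow = 0.881×1630 = 1436 tonne/day.

1436 tonne/day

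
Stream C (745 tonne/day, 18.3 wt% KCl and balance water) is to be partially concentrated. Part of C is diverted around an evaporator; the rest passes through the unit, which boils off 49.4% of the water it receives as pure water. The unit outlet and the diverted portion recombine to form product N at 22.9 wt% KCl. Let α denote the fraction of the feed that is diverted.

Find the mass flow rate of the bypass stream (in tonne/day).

All 745×0.183 = 136.34 tonne/day of KCl reaches N, so N = 136.34/0.229 = 595.35 tonne/day and vapour = 149.65 tonne/day.
The evaporator receives (1−α)·745 of feed at 0.817 water and removes 0.494 of that water:
0.494×0.817×(1−α)×745 = 149.65
(1−α) = 149.65/300.68 = 0.4977;  α = 0.5023.
Bypass flow = 0.5023×745 = 374.21 tonne/day.

374.2 tonne/day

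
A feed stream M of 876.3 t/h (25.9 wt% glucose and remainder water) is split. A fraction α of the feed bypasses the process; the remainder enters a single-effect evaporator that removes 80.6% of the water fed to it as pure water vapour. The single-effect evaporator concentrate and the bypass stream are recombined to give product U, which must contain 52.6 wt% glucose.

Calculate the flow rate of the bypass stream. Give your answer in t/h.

131.5 t/h

All 876.3×0.259 = 226.96 t/h of glucose reaches U, so U = 226.96/0.526 = 431.49 t/h and vapour = 444.81 t/h.
The evaporator receives (1−α)·876.3 of feed at 0.741 water and removes 0.806 of that water:
0.806×0.741×(1−α)×876.3 = 444.81
(1−α) = 444.81/523.37 = 0.8499;  α = 0.1501.
Bypass flow = 0.1501×876.3 = 131.53 t/h.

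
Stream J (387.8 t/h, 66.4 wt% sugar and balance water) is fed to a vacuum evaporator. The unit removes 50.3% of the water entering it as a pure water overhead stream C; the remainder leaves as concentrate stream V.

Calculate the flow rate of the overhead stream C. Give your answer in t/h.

65.54 t/h

water entering = 387.8×0.336 = 130.3 t/h; overhead removed = 0.503×130.3 = 65.541 t/h.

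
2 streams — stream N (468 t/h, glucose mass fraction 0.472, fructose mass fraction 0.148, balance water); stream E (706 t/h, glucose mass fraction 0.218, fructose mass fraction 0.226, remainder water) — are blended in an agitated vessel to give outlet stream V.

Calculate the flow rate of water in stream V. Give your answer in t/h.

570.4 t/h

water out = water in = 468×0.380 + 706×0.556 = 570.38 t/h.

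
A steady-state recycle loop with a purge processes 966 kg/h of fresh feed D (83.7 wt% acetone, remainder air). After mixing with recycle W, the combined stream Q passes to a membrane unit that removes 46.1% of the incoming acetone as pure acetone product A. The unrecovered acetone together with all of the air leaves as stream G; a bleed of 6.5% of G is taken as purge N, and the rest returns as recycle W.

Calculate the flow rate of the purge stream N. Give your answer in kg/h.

214.6 kg/h

air enters only via D and leaves only via the purge: 966×0.163 = 0.065×(air in G), and the membrane unit passes all air, so air in Q = air in G = 2422.4 kg/h.
acetone in Q: m_A = 966×0.837 + (1−0.065)·(1−0.461)·m_A, so m_A = 808.54/0.4960 = 1630 kg/h.
G = (1−0.461)×1630 + 2422.4 = 3301 kg/h.
Purge N = 0.065×3301 = 214.57 kg/h.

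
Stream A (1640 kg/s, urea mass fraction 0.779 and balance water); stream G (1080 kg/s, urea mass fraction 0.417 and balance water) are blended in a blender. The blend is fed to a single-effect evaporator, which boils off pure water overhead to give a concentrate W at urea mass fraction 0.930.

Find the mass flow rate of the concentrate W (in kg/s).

1858 kg/s

urea entering = 1640×0.779 + 1080×0.417 = 1727.9 kg/s.
All urea reports to W, so W = 1727.9/0.930 = 1858 kg/s.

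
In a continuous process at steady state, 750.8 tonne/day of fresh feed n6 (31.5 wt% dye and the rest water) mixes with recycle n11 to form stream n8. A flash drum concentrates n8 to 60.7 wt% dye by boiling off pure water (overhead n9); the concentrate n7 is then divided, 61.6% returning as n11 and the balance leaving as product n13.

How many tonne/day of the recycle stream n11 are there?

Overall dye balance (none leaves overhead): dye in fresh feed = dye in product, i.e. 750.8×0.315 = (1−0.616)·n7·0.607.
n7 = 236.5/(0.607×0.384) = 1014.6 tonne/day.
Recycle n11 = 0.616×1014.6 = 625.02 tonne/day.

625 tonne/day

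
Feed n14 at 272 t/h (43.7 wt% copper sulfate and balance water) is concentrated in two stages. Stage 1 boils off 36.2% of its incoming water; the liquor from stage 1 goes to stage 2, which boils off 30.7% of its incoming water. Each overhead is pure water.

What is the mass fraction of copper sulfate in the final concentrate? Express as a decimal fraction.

water in feed = 272×0.563 = 153.14 t/h.
After stage 1: water left = (1−0.362)×153.14 = 97.701; stream total = 216.56 t/h.
After stage 2: water left = (1−0.307)×97.701 = 67.707; final concentrate = 186.57 t/h.
copper sulfate fraction = 118.86/186.57 = 0.637.

0.637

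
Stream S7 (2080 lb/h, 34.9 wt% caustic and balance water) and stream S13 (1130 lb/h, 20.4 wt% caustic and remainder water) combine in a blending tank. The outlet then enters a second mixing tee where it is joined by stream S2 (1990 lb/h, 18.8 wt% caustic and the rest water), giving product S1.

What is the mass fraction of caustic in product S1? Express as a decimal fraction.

0.2559

Overall, product flow = 5200 lb/h.
caustic in = 2080×0.349 + 1130×0.204 + 1990×0.188 = 1330.6 lb/h.
caustic fraction in S1 = 0.2559.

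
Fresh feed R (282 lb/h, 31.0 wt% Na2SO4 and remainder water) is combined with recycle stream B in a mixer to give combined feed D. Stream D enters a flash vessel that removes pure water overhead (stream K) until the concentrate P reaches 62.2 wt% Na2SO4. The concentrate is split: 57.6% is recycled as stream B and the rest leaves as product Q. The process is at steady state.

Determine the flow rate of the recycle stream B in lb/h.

Overall Na2SO4 balance (none leaves overhead): Na2SO4 in fresh feed = Na2SO4 in product, i.e. 282×0.310 = (1−0.576)·P·0.622.
P = 87.42/(0.622×0.424) = 331.48 lb/h.
Recycle B = 0.576×331.48 = 190.93 lb/h.

190.9 lb/h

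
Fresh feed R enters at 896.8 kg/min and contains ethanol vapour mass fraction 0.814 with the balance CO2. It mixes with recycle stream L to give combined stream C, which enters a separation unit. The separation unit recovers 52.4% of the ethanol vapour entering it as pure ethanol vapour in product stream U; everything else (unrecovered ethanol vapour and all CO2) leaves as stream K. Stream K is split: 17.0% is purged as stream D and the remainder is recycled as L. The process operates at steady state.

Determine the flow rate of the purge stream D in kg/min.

264.5 kg/min

CO2 enters only via R and leaves only via the purge: 896.8×0.186 = 0.170×(CO2 in K), and the separation unit passes all CO2, so CO2 in C = CO2 in K = 981.2 kg/min.
ethanol vapour in C: m_A = 896.8×0.814 + (1−0.170)·(1−0.524)·m_A, so m_A = 730/0.6049 = 1206.8 kg/min.
K = (1−0.524)×1206.8 + 981.2 = 1555.6 kg/min.
Purge D = 0.170×1555.6 = 264.46 kg/min.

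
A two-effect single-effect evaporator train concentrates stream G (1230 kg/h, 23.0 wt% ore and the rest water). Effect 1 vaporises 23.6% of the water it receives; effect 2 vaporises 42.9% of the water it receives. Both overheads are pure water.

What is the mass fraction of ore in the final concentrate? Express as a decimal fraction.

0.406

water in feed = 1230×0.770 = 947.1 kg/h.
After stage 1: water left = (1−0.236)×947.1 = 723.58; stream total = 1006.5 kg/h.
After stage 2: water left = (1−0.429)×723.58 = 413.17; final concentrate = 696.07 kg/h.
ore fraction = 282.9/696.07 = 0.406.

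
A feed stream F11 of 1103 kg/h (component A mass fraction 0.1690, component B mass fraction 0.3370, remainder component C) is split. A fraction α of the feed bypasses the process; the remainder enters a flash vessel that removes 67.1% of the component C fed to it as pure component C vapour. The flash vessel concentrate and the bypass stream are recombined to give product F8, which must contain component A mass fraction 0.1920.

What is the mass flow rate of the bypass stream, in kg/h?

704.4 kg/h

All 1103×0.169 = 186.41 kg/h of component A reaches F8, so F8 = 186.41/0.192 = 970.87 kg/h and vapour = 132.13 kg/h.
The evaporator receives (1−α)·1103 of feed at 0.494 component C and removes 0.671 of that component C:
0.671×0.494×(1−α)×1103 = 132.13
(1−α) = 132.13/365.62 = 0.3614;  α = 0.6386.
Bypass flow = 0.6386×1103 = 704.39 kg/h.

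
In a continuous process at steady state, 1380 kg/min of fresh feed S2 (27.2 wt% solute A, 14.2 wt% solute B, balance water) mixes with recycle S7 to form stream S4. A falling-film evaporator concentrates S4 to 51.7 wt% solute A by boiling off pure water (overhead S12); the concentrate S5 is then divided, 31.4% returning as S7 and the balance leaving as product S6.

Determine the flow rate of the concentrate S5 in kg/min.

Overall solute A balance (none leaves overhead): solute A in fresh feed = solute A in product, i.e. 1380×0.272 = (1−0.314)·S5·0.517.
S5 = 375.36/(0.517×0.686) = 1058.4 kg/min.

1058 kg/min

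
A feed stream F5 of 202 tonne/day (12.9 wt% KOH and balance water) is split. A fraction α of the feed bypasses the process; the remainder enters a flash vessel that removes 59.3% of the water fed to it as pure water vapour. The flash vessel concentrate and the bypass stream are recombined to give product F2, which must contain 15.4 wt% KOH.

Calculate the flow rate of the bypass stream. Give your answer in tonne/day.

138.5 tonne/day

All 202×0.129 = 26.058 tonne/day of KOH reaches F2, so F2 = 26.058/0.154 = 169.21 tonne/day and vapour = 32.792 tonne/day.
The evaporator receives (1−α)·202 of feed at 0.871 water and removes 0.593 of that water:
0.593×0.871×(1−α)×202 = 32.792
(1−α) = 32.792/104.33 = 0.3143;  α = 0.6857.
Bypass flow = 0.6857×202 = 138.51 tonne/day.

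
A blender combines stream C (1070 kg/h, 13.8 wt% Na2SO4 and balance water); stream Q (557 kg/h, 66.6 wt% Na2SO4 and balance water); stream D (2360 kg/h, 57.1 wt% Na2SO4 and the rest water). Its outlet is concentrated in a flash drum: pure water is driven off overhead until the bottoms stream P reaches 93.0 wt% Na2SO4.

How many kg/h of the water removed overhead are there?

Na2SO4 entering = 1070×0.138 + 557×0.666 + 2360×0.571 = 1866.2 kg/h.
All Na2SO4 reports to P, so P = 1866.2/0.930 = 2006.6 kg/h.
Total feed = 3987 kg/h; overhead = 3987 − 2006.6 = 1980.4 kg/h.

1980 kg/h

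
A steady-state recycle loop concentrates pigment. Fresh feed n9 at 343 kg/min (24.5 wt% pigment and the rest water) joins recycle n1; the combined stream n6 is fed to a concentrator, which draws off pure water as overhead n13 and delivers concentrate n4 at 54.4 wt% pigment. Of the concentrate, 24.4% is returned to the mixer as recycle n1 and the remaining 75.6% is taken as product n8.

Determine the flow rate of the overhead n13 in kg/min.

188.5 kg/min

Overall pigment balance (none leaves overhead): pigment in fresh feed = pigment in product, i.e. 343×0.245 = (1−0.244)·n4·0.544.
n4 = 84.035/(0.544×0.756) = 204.33 kg/min.
Recycle n1 = 0.244×204.33 = 49.857 kg/min.
Combined feed n6 = 343 + 49.857 = 392.86 kg/min.
Overhead n13 = n6 − n4 = 392.86 − 204.33 = 188.52 kg/min.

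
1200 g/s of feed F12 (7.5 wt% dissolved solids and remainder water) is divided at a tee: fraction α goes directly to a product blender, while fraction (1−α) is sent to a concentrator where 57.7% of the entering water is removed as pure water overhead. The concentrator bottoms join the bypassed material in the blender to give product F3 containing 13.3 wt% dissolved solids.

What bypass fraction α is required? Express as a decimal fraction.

All 1200×0.075 = 90 g/s of dissolved solids reaches F3, so F3 = 90/0.133 = 676.69 g/s and vapour = 523.31 g/s.
The evaporator receives (1−α)·1200 of feed at 0.925 water and removes 0.577 of that water:
0.577×0.925×(1−α)×1200 = 523.31
(1−α) = 523.31/640.47 = 0.8171;  α = 0.1829.

0.183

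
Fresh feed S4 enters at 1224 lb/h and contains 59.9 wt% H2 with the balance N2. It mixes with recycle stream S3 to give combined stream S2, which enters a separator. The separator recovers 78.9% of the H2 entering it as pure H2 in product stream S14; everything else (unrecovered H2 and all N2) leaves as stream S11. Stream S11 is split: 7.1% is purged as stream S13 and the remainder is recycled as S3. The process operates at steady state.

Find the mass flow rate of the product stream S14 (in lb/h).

719.5 lb/h

H2 in S2: m_A = 1224×0.599 + (1−0.071)·(1−0.789)·m_A, so m_A = 733.18/0.8040 = 911.93 lb/h.
Product S14 = 0.789×911.93 = 719.51 lb/h.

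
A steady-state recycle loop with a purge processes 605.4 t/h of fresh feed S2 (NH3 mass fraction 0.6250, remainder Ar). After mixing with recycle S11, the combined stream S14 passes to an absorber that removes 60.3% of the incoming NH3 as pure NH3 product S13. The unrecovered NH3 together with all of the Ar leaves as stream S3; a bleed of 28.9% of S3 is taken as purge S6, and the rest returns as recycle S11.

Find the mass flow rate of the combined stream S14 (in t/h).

Ar enters only via S2 and leaves only via the purge: 605.4×0.375 = 0.289×(Ar in S3), and the absorber passes all Ar, so Ar in S14 = Ar in S3 = 785.55 t/h.
NH3 in S14: m_A = 605.4×0.625 + (1−0.289)·(1−0.603)·m_A, so m_A = 378.38/0.7177 = 527.18 t/h.
S14 = 527.18 + 785.55 = 1312.7 t/h.

1313 t/h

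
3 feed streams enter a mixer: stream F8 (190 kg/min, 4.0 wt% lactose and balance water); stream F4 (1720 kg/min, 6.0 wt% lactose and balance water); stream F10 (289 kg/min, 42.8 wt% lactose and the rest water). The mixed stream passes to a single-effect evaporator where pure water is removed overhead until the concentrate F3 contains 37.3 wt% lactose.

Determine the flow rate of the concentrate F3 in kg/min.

lactose entering = 190×0.040 + 1720×0.060 + 289×0.428 = 234.49 kg/min.
All lactose reports to F3, so F3 = 234.49/0.373 = 628.66 kg/min.

628.7 kg/min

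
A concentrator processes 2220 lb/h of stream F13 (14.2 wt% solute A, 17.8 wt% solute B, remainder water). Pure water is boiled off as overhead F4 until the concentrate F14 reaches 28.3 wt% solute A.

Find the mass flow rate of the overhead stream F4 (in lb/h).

solute A is conserved: 2220×0.142 = 315.24 lb/h all reports to the concentrate.
Concentrate = 315.24/(target fraction) = 1113.9 lb/h.
Overhead = 2220 − 1113.9 = 1106.1 lb/h.

1106 lb/h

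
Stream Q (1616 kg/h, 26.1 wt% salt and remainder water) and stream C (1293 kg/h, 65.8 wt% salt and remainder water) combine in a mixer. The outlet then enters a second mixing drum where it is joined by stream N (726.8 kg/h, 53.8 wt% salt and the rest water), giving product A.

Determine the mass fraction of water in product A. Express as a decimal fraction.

Overall, product flow = 3635.8 kg/h.
water in = 1616×0.739 + 1293×0.342 + 726.8×0.462 = 1972.2 kg/h.
water fraction in A = 0.5424.

0.5424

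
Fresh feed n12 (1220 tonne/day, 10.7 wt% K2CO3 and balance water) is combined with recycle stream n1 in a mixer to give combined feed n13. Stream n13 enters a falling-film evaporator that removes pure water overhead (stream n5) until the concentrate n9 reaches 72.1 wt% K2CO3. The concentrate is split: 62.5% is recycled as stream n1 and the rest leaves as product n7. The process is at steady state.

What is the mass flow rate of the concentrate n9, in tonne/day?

Overall K2CO3 balance (none leaves overhead): K2CO3 in fresh feed = K2CO3 in product, i.e. 1220×0.107 = (1−0.625)·n9·0.721.
n9 = 130.54/(0.721×0.375) = 482.81 tonne/day.

482.8 tonne/day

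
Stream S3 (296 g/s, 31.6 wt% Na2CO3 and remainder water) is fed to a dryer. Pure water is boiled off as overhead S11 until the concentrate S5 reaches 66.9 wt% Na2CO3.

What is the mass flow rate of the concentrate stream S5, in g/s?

Na2CO3 is conserved: 296×0.316 = 93.536 g/s all reports to the concentrate.
Concentrate = 93.536/(target fraction) = 139.81 g/s.

139.8 g/s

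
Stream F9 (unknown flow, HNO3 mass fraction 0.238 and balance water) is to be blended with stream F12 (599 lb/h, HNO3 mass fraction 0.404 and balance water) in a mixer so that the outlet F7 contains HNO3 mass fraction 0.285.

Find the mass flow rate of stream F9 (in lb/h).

1517 lb/h

Let F9 be the unknown flow. Total out = 599 + F9.
HNO3 balance: 242 + 0.238·F9 = 0.285·(599 + F9)
(0.238 − 0.285)·F9 = 0.285×599 − 242 = -71.281
F9 = -71.281 / -0.047 = 1516.6 lb/h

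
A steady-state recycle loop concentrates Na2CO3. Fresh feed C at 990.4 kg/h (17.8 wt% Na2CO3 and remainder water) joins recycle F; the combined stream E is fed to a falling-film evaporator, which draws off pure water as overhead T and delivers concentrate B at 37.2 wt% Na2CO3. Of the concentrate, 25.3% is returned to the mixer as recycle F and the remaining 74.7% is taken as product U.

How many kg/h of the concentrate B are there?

Overall Na2CO3 balance (none leaves overhead): Na2CO3 in fresh feed = Na2CO3 in product, i.e. 990.4×0.178 = (1−0.253)·B·0.372.
B = 176.29/(0.372×0.747) = 634.41 kg/h.

634.4 kg/h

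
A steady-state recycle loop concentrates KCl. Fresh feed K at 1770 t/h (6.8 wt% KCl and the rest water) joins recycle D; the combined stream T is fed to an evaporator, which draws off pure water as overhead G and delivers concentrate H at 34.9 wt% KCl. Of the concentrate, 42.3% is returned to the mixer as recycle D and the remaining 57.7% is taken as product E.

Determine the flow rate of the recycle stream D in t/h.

Overall KCl balance (none leaves overhead): KCl in fresh feed = KCl in product, i.e. 1770×0.068 = (1−0.423)·H·0.349.
H = 120.36/(0.349×0.577) = 597.7 t/h.
Recycle D = 0.423×597.7 = 252.83 t/h.

252.8 t/h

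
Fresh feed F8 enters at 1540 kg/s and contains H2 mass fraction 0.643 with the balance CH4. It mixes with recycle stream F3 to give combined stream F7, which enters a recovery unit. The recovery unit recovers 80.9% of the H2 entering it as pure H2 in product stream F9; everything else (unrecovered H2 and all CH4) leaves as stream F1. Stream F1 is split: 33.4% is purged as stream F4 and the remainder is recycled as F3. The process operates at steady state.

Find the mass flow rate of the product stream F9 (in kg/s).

917.8 kg/s

H2 in F7: m_A = 1540×0.643 + (1−0.334)·(1−0.809)·m_A, so m_A = 990.22/0.8728 = 1134.5 kg/s.
Product F9 = 0.809×1134.5 = 917.84 kg/s.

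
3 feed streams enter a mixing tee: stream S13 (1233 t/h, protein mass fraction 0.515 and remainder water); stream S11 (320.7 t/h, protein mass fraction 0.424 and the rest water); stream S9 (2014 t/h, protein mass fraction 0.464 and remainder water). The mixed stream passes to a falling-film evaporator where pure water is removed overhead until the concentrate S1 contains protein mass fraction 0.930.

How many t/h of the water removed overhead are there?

protein entering = 1233×0.515 + 320.7×0.424 + 2014×0.464 = 1705.5 t/h.
All protein reports to S1, so S1 = 1705.5/0.930 = 1833.8 t/h.
Total feed = 3567.7 t/h; overhead = 3567.7 − 1833.8 = 1733.9 t/h.

1734 t/h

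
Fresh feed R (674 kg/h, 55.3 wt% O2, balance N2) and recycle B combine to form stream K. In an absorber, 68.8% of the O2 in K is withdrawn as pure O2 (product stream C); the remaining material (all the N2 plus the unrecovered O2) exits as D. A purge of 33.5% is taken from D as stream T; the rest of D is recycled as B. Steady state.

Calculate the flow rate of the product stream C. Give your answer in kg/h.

O2 in K: m_A = 674×0.553 + (1−0.335)·(1−0.688)·m_A, so m_A = 372.72/0.7925 = 470.3 kg/h.
Product C = 0.688×470.3 = 323.57 kg/h.

323.6 kg/h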